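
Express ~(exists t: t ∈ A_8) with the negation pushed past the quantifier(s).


¬(forall x: φ) = exists x: ¬φ, and ¬(exists x: φ) = forall x: ¬φ.
Apply to the existential statement.

forall t: ~(t ∈ A_8)


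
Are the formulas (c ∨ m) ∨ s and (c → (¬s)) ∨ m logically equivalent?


Compare truth tables:
c | m | s | φ | ψ
-----------------
F | F | F | F | T
T | F | F | T | T
F | T | F | T | T
T | T | F | T | T
F | F | T | T | T
T | F | T | T | F
F | T | T | T | T
T | T | T | T | T
They differ at row 1 (c=F, m=F, s=F): φ=F but ψ=T.

No, they are not logically equivalent.


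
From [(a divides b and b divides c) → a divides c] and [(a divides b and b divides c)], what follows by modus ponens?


Modus ponens: from (P → Q) and P, infer Q.
P = '(a divides b and b divides c)' is asserted, and P → Q holds, so Q follows.

a divides c.


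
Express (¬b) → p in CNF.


Step 1: Rewrite (¬b) → p as ¬(¬b) ∨ p.
Step 2: Eliminate any double negations (¬¬X = X).

b ∨ p


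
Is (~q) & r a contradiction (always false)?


Truth table over {q, r}:
q | r | φ
---------
False | False | False
True | False | False
False | True | True
True | True | False
Satisfying assignment at row 3: q=False, r=True gives True.

No, it is not a contradiction.


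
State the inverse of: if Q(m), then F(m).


The inverse of (P → Q) is (¬P → ¬Q). It is equivalent to the converse, not to the original.
Here P = 'Q(m)' and Q = 'F(m)'.

If not (Q(m)), then not (F(m)).


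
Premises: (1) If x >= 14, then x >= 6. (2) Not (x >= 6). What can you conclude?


Modus tollens: from (P → Q) and ¬Q, infer ¬P.
Q = 'x >= 6' is denied; since P → Q, P must also fail.

Not (x >= 14).


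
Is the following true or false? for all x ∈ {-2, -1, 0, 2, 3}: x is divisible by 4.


Evaluate the predicate on each element: -2:F, -1:F, 0:T, 2:F, 3:F.
Counterexample x = -2 fails the predicate.

F


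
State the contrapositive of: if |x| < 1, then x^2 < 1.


The contrapositive of (P → Q) is (¬Q → ¬P); it is logically equivalent to the original.
Here P = '|x| < 1' and Q = 'x^2 < 1'.

If not (x^2 < 1), then not (|x| < 1).


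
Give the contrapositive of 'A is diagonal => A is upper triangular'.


The contrapositive of (P → Q) is (¬Q → ¬P); it is logically equivalent to the original.
Here P = 'A is diagonal' and Q = 'A is upper triangular'.

If not (A is upper triangular), then not (A is diagonal).


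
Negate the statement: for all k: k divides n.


¬(for all x: φ) = there exists x: ¬φ, and ¬(there exists x: φ) = for all x: ¬φ.
Apply to the universal statement.

there exists k: NOT(k divides n)


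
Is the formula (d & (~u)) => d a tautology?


Build the truth table over {d, u}:
d | u | φ
---------
False | False | True
True | False | True
False | True | True
True | True | True
Every row evaluates to true.

Yes, it is a tautology.


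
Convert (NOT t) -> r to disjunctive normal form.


Step 1: Rewrite (¬t) → r as ¬(¬t) ∨ r.
Step 2: Eliminate any double negations (¬¬X = X).

t OR r


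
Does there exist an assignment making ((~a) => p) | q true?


Search for a satisfying assignment over {a, p, q}.
Try a=True, p=False, q=False: the formula evaluates to True.
A satisfying assignment exists.

Satisfiable.


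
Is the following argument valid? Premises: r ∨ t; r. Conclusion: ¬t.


This is affirming a disjunct (fallacy). There exist truth assignments where the premises are all true but the conclusion is false.

Invalid.


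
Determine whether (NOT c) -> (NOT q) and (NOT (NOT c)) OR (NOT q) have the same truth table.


Compare truth tables:
c | q | φ | ψ
-------------
F | F | T | T
T | F | T | T
F | T | F | F
T | T | T | T
The columns φ and ψ agree on every row.

Yes, they are logically equivalent.


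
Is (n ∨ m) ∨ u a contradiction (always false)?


Truth table over {m, n, u}:
m | n | u | φ
-------------
F | F | F | F
T | F | F | T
F | T | F | T
T | T | F | T
F | F | T | T
T | F | T | T
F | T | T | T
T | T | T | T
Satisfying assignment at row 2: m=T, n=F, u=F gives T.

No, it is not a contradiction.


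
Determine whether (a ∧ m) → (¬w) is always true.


Build the truth table over {a, m, w}:
a | m | w | φ
-------------
F | F | F | T
T | F | F | T
F | T | F | T
T | T | F | T
F | F | T | T
T | F | T | T
F | T | T | T
T | T | T | F
Counterexample at row 8: with a=T, m=T, w=T, the formula is F.

No, it is not a tautology.


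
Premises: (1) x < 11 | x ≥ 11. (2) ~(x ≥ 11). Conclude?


Disjunctive syllogism: from (P ∨ Q) and ¬P, infer Q.
One disjunct, 'x ≥ 11', is ruled out; the other must hold.

x < 11


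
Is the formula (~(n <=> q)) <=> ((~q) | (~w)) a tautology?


Build the truth table over {n, q, w}:
n | q | w | φ
-------------
False | False | False | False
True | False | False | True
False | True | False | True
True | True | False | False
False | False | True | False
True | False | True | True
False | True | True | False
True | True | True | True
Counterexample at row 1: with n=False, q=False, w=False, the formula is False.

No, it is not a tautology.


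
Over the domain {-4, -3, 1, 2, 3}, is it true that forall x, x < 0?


Evaluate the predicate on each element: -4:True, -3:True, 1:False, 2:False, 3:False.
Counterexample x = 1 fails the predicate.

False


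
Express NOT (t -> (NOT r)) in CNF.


Step 1: Rewrite t → (¬r) as ¬t ∨ (¬r).
Step 2: Negate: ¬(¬t ∨ (¬r)) = t ∧ ¬(¬r) (De Morgan + double negation).
Step 3: Eliminate any double negations (¬¬X = X).

t AND r


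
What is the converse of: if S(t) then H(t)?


The converse of (P → Q) is (Q → P). It is not in general equivalent to the original.
Here P = 'S(t)' and Q = 'H(t)'.

If H(t), then S(t).


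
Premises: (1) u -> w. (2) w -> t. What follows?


Hypothetical syllogism: from (P → Q) and (Q → R), infer (P → R).
Chain the two implications through the shared middle term 'w'.

u -> t


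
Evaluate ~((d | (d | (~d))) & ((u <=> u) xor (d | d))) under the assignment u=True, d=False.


Substitute u=True, d=False:
~d = True
d | (~d) = False | True = True
d | (d | (~d)) = False | True = True
u <=> u = True <=> True = True
d | d = False | False = False
(u <=> u) xor (d | d) = True xor False = True
(d | (d | (~d))) & ((u <=> u) xor (d | d)) = True & True = True
~((d | (d | (~d))) & ((u <=> u) xor (d | d))) = False

False


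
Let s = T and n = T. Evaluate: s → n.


Implication is false only when antecedent is true and consequent is false.
Substitute: s=T, n=T.
T → T evaluates to T.

T


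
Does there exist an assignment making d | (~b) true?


Search for a satisfying assignment over {b, d}.
Try b=False, d=False: the formula evaluates to True.
A satisfying assignment exists.

Satisfiable.


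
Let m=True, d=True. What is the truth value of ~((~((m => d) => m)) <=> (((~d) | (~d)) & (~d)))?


Substitute m=True, d=True:
m => d = True => True = True
(m => d) => m = True => True = True
~((m => d) => m) = False
~d = False
~d = False
(~d) | (~d) = False | False = False
~d = False
((~d) | (~d)) & (~d) = False & False = False
(~((m => d) => m)) <=> (((~d) | (~d)) & (~d)) = False <=> False = True
~((~((m => d) => m)) <=> (((~d) | (~d)) & (~d))) = False

False


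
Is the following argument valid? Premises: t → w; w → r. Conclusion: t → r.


This matches the form of hypothetical syllogism: the conclusion follows in every model of the premises.

Valid.


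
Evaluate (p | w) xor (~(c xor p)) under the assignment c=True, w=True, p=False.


Substitute c=True, w=True, p=False:
p | w = False | True = True
c xor p = True xor False = True
~(c xor p) = False
(p | w) xor (~(c xor p)) = True xor False = True

True


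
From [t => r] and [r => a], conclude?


Hypothetical syllogism: from (P → Q) and (Q → R), infer (P → R).
Chain the two implications through the shared middle term 'r'.

t => a


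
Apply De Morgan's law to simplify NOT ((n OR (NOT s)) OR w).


De Morgan: the negation of a disjunction is the conjunction of the negations.
Distribute NOT across OR, flipping it to AND, and negate each literal.

((NOT n) AND s) AND (NOT w)


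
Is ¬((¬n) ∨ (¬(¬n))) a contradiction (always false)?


Truth table over {n}:
n | φ
-----
F | F
T | F
Every row is false.

Yes, it is a contradiction.


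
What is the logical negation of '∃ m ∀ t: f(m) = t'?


Negation flips each quantifier (∀↔∃) and negates the inner predicate.
¬(∃ m ∀ t: φ) = ∀ m ∃ t: ¬φ.

∀ m ∃ t: ¬(f(m) = t)


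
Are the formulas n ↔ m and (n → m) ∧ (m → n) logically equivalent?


Compare truth tables:
m | n | φ | ψ
-------------
F | F | T | T
T | F | F | F
F | T | F | F
T | T | T | T
The columns φ and ψ agree on every row.

Yes, they are logically equivalent.


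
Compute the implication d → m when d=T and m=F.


Implication is false only when antecedent is true and consequent is false.
Substitute: d=T, m=F.
T → F evaluates to F.

F


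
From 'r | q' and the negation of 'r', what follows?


Disjunctive syllogism: from (P ∨ Q) and ¬P, infer Q.
One disjunct, 'r', is ruled out; the other must hold.

q


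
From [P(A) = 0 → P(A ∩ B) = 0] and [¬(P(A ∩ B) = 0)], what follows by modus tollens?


Modus tollens: from (P → Q) and ¬Q, infer ¬P.
Q = 'P(A ∩ B) = 0' is denied; since P → Q, P must also fail.

Not (P(A) = 0).


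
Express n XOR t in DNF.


Step 1: n ⊕ t is true exactly when they disagree: (n ∧ ¬t) ∨ (¬n ∧ t).

(n AND (NOT t)) OR ((NOT n) AND t)


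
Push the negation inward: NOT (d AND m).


De Morgan: the negation of a conjunction is the disjunction of the negations.
Distribute NOT across AND, flipping it to OR, and negate each literal.

(NOT d) OR (NOT m)


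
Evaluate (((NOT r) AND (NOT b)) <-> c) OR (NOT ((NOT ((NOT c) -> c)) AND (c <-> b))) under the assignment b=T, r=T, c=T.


Substitute b=T, r=T, c=T:
… (earlier sub-steps elided)
NOT b = F
(NOT r) AND (NOT b) = F AND F = F
((NOT r) AND (NOT b)) <-> c = F <-> T = F
NOT c = F
(NOT c) -> c = F -> T = T
NOT ((NOT c) -> c) = F
c <-> b = T <-> T = T
(NOT ((NOT c) -> c)) AND (c <-> b) = F AND T = F
NOT ((NOT ((NOT c) -> c)) AND (c <-> b)) = T
(((NOT r) AND (NOT b)) <-> c) OR (NOT ((NOT ((NOT c) -> c)) AND (c <-> b))) = F OR T = T

T


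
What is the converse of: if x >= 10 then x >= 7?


The converse of (P → Q) is (Q → P). It is not in general equivalent to the original.
Here P = 'x >= 10' and Q = 'x >= 7'.

If x >= 7, then x >= 10.


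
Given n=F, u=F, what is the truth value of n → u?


Implication is false only when antecedent is true and consequent is false.
Substitute: n=F, u=F.
F → F evaluates to T.

T


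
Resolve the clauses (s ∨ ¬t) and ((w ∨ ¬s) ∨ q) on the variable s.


The clauses contain complementary literals s and ¬s.
Resolution eliminates this pair and disjoins the remaining literals (merging duplicates).

((¬t ∨ q) ∨ w)


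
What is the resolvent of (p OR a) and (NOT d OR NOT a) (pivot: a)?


The clauses contain complementary literals a and NOTa.
Resolution eliminates this pair and disjoins the remaining literals (merging duplicates).

(p OR NOT d)


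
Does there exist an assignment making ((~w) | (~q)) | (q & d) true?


Search for a satisfying assignment over {d, q, w}.
Try d=False, q=False, w=False: the formula evaluates to True.
A satisfying assignment exists.

Satisfiable.


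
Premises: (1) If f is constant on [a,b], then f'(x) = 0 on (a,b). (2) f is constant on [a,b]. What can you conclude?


Modus ponens: from (P → Q) and P, infer Q.
P = 'f is constant on [a,b]' is asserted, and P → Q holds, so Q follows.

f'(x) = 0 on (a,b).


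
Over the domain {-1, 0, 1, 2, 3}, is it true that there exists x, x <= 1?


Evaluate the predicate on each element: -1:T, 0:T, 1:T, 2:F, 3:F.
Witness x = -1 satisfies the predicate.

T


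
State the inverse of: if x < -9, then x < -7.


The inverse of (P → Q) is (¬P → ¬Q). It is equivalent to the converse, not to the original.
Here P = 'x < -9' and Q = 'x < -7'.

If not (x < -9), then not (x < -7).


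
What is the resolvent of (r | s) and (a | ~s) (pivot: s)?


The clauses contain complementary literals s and ~s.
Resolution eliminates this pair and disjoins the remaining literals (merging duplicates).

(r | a)


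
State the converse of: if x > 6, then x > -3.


The converse of (P → Q) is (Q → P). It is not in general equivalent to the original.
Here P = 'x > 6' and Q = 'x > -3'.

If x > -3, then x > 6.


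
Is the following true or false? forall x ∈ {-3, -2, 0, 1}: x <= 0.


Evaluate the predicate on each element: -3:True, -2:True, 0:True, 1:False.
Counterexample x = 1 fails the predicate.

False


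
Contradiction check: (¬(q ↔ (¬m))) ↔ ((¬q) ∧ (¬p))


Truth table over {m, p, q}:
m | p | q | φ
-------------
F | F | F | T
T | F | F | F
F | T | F | F
T | T | F | T
F | F | T | T
T | F | T | F
F | T | T | T
T | T | T | F
Satisfying assignment at row 1: m=F, p=F, q=F gives T.

No, it is not a contradiction.


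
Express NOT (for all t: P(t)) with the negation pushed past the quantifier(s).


¬(for all x: φ) = there exists x: ¬φ, and ¬(there exists x: φ) = for all x: ¬φ.
Apply to the universal statement.

there exists t: NOT(P(t))


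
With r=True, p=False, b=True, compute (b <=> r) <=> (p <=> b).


Substitute r=True, p=False, b=True:
b <=> r = True <=> True = True
p <=> b = False <=> True = False
(b <=> r) <=> (p <=> b) = True <=> False = False

False


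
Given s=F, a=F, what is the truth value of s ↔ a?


Biconditional is true when both operands have the same truth value.
Substitute: s=F, a=F.
F ↔ F evaluates to T.

T


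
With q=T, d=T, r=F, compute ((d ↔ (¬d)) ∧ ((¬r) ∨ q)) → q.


Substitute q=T, d=T, r=F:
¬d = F
d ↔ (¬d) = T ↔ F = F
¬r = T
(¬r) ∨ q = T ∨ T = T
(d ↔ (¬d)) ∧ ((¬r) ∨ q) = F ∧ T = F
((d ↔ (¬d)) ∧ ((¬r) ∨ q)) → q = F → T = T

T


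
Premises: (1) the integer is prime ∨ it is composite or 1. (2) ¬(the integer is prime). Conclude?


Disjunctive syllogism: from (P ∨ Q) and ¬P, infer Q.
One disjunct, 'the integer is prime', is ruled out; the other must hold.

it is composite or 1


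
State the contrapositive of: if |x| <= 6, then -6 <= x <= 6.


The contrapositive of (P → Q) is (¬Q → ¬P); it is logically equivalent to the original.
Here P = '|x| <= 6' and Q = '-6 <= x <= 6'.

If not (-6 <= x <= 6), then not (|x| <= 6).


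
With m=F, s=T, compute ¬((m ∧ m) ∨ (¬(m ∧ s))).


Substitute m=F, s=T:
m ∧ m = F ∧ F = F
m ∧ s = F ∧ T = F
¬(m ∧ s) = T
(m ∧ m) ∨ (¬(m ∧ s)) = F ∨ T = T
¬((m ∧ m) ∨ (¬(m ∧ s))) = F

F


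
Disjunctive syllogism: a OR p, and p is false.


Disjunctive syllogism: from (P ∨ Q) and ¬P, infer Q.
One disjunct, 'p', is ruled out; the other must hold.

a


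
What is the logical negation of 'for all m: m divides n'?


¬(for all x: φ) = there exists x: ¬φ, and ¬(there exists x: φ) = for all x: ¬φ.
Apply to the universal statement.

there exists m: NOT(m divides n)


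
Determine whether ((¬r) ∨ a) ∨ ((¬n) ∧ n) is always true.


Build the truth table over {a, n, r}:
a | n | r | φ
-------------
F | F | F | T
T | F | F | T
F | T | F | T
T | T | F | T
F | F | T | F
T | F | T | T
F | T | T | F
T | T | T | T
Counterexample at row 5: with a=F, n=F, r=T, the formula is F.

No, it is not a tautology.


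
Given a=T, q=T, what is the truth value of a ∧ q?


Conjunction is true only when both operands are true.
Substitute: a=T, q=T.
T ∧ T evaluates to T.

T


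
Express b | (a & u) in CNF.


Step 1: Distribute ∨ over ∧: b ∨ (a ∧ u) = (b ∨ a) ∧ (b ∨ u).

(b | a) & (b | u)


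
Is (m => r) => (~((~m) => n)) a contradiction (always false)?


Truth table over {m, n, r}:
m | n | r | φ
-------------
False | False | False | True
True | False | False | True
False | True | False | False
True | True | False | True
False | False | True | True
True | False | True | False
False | True | True | False
True | True | True | False
Satisfying assignment at row 1: m=False, n=False, r=False gives True.

No, it is not a contradiction.


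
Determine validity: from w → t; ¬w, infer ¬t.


This is denying the antecedent (fallacy). There exist truth assignments where the premises are all true but the conclusion is false.

Invalid.


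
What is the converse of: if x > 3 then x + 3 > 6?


The converse of (P → Q) is (Q → P). It is not in general equivalent to the original.
Here P = 'x > 3' and Q = 'x + 3 > 6'.

If x + 3 > 6, then x > 3.


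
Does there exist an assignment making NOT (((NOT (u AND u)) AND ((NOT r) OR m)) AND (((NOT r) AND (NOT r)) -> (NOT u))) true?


Search for a satisfying assignment over {m, r, u}.
Try m=F, r=T, u=F: the formula evaluates to T.
A satisfying assignment exists.

Satisfiable.


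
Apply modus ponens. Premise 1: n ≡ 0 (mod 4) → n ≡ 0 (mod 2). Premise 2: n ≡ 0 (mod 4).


Modus ponens: from (P → Q) and P, infer Q.
P = 'n ≡ 0 (mod 4)' is asserted, and P → Q holds, so Q follows.

n ≡ 0 (mod 2).


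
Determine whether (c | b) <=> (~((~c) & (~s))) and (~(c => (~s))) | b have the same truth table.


Compare truth tables:
b | c | s | φ | ψ
-----------------
False | False | False | True | False
True | False | False | False | True
False | True | False | True | False
True | True | False | True | True
False | False | True | False | False
True | False | True | True | True
False | True | True | True | True
True | True | True | True | True
They differ at row 1 (b=False, c=False, s=False): φ=True but ψ=False.

No, they are not logically equivalent.


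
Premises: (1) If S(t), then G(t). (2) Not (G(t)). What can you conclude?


Modus tollens: from (P → Q) and ¬Q, infer ¬P.
Q = 'G(t)' is denied; since P → Q, P must also fail.

Not (S(t)).


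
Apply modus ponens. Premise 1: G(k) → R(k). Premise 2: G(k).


Modus ponens: from (P → Q) and P, infer Q.
P = 'G(k)' is asserted, and P → Q holds, so Q follows.

R(k).


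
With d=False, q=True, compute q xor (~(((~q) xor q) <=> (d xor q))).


Substitute d=False, q=True:
~q = False
(~q) xor q = False xor True = True
d xor q = False xor True = True
((~q) xor q) <=> (d xor q) = True <=> True = True
~(((~q) xor q) <=> (d xor q)) = False
q xor (~(((~q) xor q) <=> (d xor q))) = True xor False = True

True


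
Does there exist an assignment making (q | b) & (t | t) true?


Search for a satisfying assignment over {b, q, t}.
Try b=True, q=False, t=True: the formula evaluates to True.
A satisfying assignment exists.

Satisfiable.


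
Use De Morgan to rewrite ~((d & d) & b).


De Morgan: the negation of a conjunction is the disjunction of the negations.
Distribute ~ across &, flipping it to |, and negate each literal.

((~d) | (~d)) | (~b)


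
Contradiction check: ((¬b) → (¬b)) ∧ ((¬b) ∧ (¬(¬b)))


Truth table over {b}:
b | φ
-----
F | F
T | F
Every row is false.

Yes, it is a contradiction.


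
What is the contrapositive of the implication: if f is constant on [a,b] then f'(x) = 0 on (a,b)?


The contrapositive of (P → Q) is (¬Q → ¬P); it is logically equivalent to the original.
Here P = 'f is constant on [a,b]' and Q = 'f'(x) = 0 on (a,b)'.

If not (f'(x) = 0 on (a,b)), then not (f is constant on [a,b]).


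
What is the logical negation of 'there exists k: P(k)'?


¬(for all x: φ) = there exists x: ¬φ, and ¬(there exists x: φ) = for all x: ¬φ.
Apply to the existential statement.

for all k: NOT(P(k))


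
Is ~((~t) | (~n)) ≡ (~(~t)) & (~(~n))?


Compare truth tables:
n | t | φ | ψ
-------------
False | False | False | False
True | False | False | False
False | True | False | False
True | True | True | True
The columns φ and ψ agree on every row.

Yes, they are logically equivalent.


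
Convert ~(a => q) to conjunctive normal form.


Step 1: Rewrite a → q as ¬a ∨ q.
Step 2: Negate: ¬(¬a ∨ q) = a ∧ ¬q (De Morgan + double negation).

a & (~q)


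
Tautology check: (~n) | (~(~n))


Build the truth table over {n}:
n | φ
-----
False | True
True | True
Every row evaluates to true.

Yes, it is a tautology.


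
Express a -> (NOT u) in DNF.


Step 1: Rewrite a → (¬u) as ¬a ∨ (¬u).

(NOT a) OR (NOT u)


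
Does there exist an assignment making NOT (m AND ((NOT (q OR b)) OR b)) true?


Search for a satisfying assignment over {b, m, q}.
Try b=F, m=F, q=F: the formula evaluates to T.
A satisfying assignment exists.

Satisfiable.


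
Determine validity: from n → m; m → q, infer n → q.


This matches the form of hypothetical syllogism: the conclusion follows in every model of the premises.

Valid.


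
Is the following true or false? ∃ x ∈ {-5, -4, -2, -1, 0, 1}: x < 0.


Evaluate the predicate on each element: -5:T, -4:T, -2:T, -1:T, 0:F, 1:F.
Witness x = -5 satisfies the predicate.

T


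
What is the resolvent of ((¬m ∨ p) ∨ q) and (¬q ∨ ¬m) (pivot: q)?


The clauses contain complementary literals q and ¬q.
Resolution eliminates this pair and disjoins the remaining literals (merging duplicates).

(p ∨ ¬m)


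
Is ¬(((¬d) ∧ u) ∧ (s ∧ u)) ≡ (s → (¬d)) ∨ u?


Compare truth tables:
d | s | u | φ | ψ
-----------------
F | F | F | T | T
T | F | F | T | T
F | T | F | T | T
T | T | F | T | F
F | F | T | T | T
T | F | T | T | T
F | T | T | F | T
T | T | T | T | T
They differ at row 4 (d=T, s=T, u=F): φ=T but ψ=F.

No, they are not logically equivalent.


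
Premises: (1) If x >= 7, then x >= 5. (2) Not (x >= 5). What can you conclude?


Modus tollens: from (P → Q) and ¬Q, infer ¬P.
Q = 'x >= 5' is denied; since P → Q, P must also fail.

Not (x >= 7).


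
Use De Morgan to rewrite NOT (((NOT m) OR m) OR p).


De Morgan: the negation of a disjunction is the conjunction of the negations.
Distribute NOT across OR, flipping it to AND, and negate each literal.

(m AND (NOT m)) AND (NOT p)


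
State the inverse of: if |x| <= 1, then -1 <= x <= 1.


The inverse of (P → Q) is (¬P → ¬Q). It is equivalent to the converse, not to the original.
Here P = '|x| <= 1' and Q = '-1 <= x <= 1'.

If not (|x| <= 1), then not (-1 <= x <= 1).


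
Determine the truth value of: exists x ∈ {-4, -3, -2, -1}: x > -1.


Evaluate the predicate on each element: -4:False, -3:False, -2:False, -1:False.
No element satisfies the predicate.

False


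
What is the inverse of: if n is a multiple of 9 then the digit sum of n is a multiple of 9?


The inverse of (P → Q) is (¬P → ¬Q). It is equivalent to the converse, not to the original.
Here P = 'n is a multiple of 9' and Q = 'the digit sum of n is a multiple of 9'.

If not (n is a multiple of 9), then not (the digit sum of n is a multiple of 9).


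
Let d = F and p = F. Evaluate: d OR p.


Disjunction is false only when both operands are false.
Substitute: d=F, p=F.
F OR F evaluates to F.

F


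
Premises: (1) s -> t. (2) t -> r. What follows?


Hypothetical syllogism: from (P → Q) and (Q → R), infer (P → R).
Chain the two implications through the shared middle term 't'.

s -> r


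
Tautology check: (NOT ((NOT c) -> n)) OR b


Build the truth table over {b, c, n}:
b | c | n | φ
-------------
F | F | F | T
T | F | F | T
F | T | F | F
T | T | F | T
F | F | T | F
T | F | T | T
F | T | T | F
T | T | T | T
Counterexample at row 3: with b=F, c=T, n=F, the formula is F.

No, it is not a tautology.


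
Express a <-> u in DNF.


Step 1: a ↔ u is true exactly when both agree: (a ∧ u) ∨ (¬a ∧ ¬u).

(a AND u) OR ((NOT a) AND (NOT u))


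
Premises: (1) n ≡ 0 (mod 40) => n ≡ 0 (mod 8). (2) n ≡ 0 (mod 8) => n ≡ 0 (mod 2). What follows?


Hypothetical syllogism: from (P → Q) and (Q → R), infer (P → R).
Chain the two implications through the shared middle term 'n ≡ 0 (mod 8)'.

n ≡ 0 (mod 40) => n ≡ 0 (mod 2)


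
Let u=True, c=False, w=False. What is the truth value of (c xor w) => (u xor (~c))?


Substitute u=True, c=False, w=False:
c xor w = False xor False = False
~c = True
u xor (~c) = True xor True = False
(c xor w) => (u xor (~c)) = False => False = True

True


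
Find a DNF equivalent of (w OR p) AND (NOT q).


Step 1: Distribute ∧ over ∨: (w ∨ p) ∧ (¬q) = (w ∧ (¬q)) ∨ (p ∧ (¬q)).

(w AND (NOT q)) OR (p AND (NOT q))


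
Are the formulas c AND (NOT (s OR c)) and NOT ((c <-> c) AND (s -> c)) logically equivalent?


Compare truth tables:
c | s | φ | ψ
-------------
F | F | F | F
T | F | F | F
F | T | F | T
T | T | F | F
They differ at row 3 (c=F, s=T): φ=F but ψ=T.

No, they are not logically equivalent.


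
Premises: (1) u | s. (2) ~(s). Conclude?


Disjunctive syllogism: from (P ∨ Q) and ¬P, infer Q.
One disjunct, 's', is ruled out; the other must hold.

u


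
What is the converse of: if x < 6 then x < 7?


The converse of (P → Q) is (Q → P). It is not in general equivalent to the original.
Here P = 'x < 6' and Q = 'x < 7'.

If x < 7, then x < 6.


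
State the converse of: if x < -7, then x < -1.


The converse of (P → Q) is (Q → P). It is not in general equivalent to the original.
Here P = 'x < -7' and Q = 'x < -1'.

If x < -1, then x < -7.


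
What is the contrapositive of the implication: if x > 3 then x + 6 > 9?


The contrapositive of (P → Q) is (¬Q → ¬P); it is logically equivalent to the original.
Here P = 'x > 3' and Q = 'x + 6 > 9'.

If not (x + 6 > 9), then not (x > 3).


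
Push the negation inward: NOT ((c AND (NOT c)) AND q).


De Morgan: the negation of a conjunction is the disjunction of the negations.
Distribute NOT across AND, flipping it to OR, and negate each literal.

((NOT c) OR c) OR (NOT q)


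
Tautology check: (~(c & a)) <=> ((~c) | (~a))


Build the truth table over {a, c}:
a | c | φ
---------
False | False | True
True | False | True
False | True | True
True | True | True
Every row evaluates to true.

Yes, it is a tautology.


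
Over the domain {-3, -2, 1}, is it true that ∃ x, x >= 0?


Evaluate the predicate on each element: -3:F, -2:F, 1:T.
Witness x = 1 satisfies the predicate.

T


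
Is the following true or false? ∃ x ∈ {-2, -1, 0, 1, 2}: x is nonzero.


Evaluate the predicate on each element: -2:T, -1:T, 0:F, 1:T, 2:T.
Witness x = -2 satisfies the predicate.

T


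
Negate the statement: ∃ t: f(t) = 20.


¬(∀ x: φ) = ∃ x: ¬φ, and ¬(∃ x: φ) = ∀ x: ¬φ.
Apply to the existential statement.

∀ t: ¬(f(t) = 20)


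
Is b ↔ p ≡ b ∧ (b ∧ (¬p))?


Compare truth tables:
b | p | φ | ψ
-------------
F | F | T | F
T | F | F | T
F | T | F | F
T | T | T | F
They differ at row 1 (b=F, p=F): φ=T but ψ=F.

No, they are not logically equivalent.


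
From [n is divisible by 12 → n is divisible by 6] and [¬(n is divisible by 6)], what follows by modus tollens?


Modus tollens: from (P → Q) and ¬Q, infer ¬P.
Q = 'n is divisible by 6' is denied; since P → Q, P must also fail.

Not (n is divisible by 12).


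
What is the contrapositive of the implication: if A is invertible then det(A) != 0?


The contrapositive of (P → Q) is (¬Q → ¬P); it is logically equivalent to the original.
Here P = 'A is invertible' and Q = 'det(A) != 0'.

If not (det(A) != 0), then not (A is invertible).


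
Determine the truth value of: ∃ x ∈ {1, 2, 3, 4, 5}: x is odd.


Evaluate the predicate on each element: 1:T, 2:F, 3:T, 4:F, 5:T.
Witness x = 1 satisfies the predicate.

T


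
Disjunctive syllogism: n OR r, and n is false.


Disjunctive syllogism: from (P ∨ Q) and ¬P, infer Q.
One disjunct, 'n', is ruled out; the other must hold.

r


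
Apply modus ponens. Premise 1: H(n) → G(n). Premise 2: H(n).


Modus ponens: from (P → Q) and P, infer Q.
P = 'H(n)' is asserted, and P → Q holds, so Q follows.

G(n).


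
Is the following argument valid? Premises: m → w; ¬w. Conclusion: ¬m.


This matches the form of modus tollens: the conclusion follows in every model of the premises.

Valid.


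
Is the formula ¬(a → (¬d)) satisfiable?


Search for a satisfying assignment over {a, d}.
Try a=T, d=T: the formula evaluates to T.
A satisfying assignment exists.

Satisfiable.


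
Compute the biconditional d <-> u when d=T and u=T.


Biconditional is true when both operands have the same truth value.
Substitute: d=T, u=T.
T <-> T evaluates to T.

T


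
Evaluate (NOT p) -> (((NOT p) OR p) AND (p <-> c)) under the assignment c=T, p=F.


Substitute c=T, p=F:
NOT p = T
NOT p = T
(NOT p) OR p = T OR F = T
p <-> c = F <-> T = F
((NOT p) OR p) AND (p <-> c) = T AND F = F
(NOT p) -> (((NOT p) OR p) AND (p <-> c)) = T -> F = F

F


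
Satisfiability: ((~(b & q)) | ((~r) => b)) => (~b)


Search for a satisfying assignment over {b, q, r}.
Try b=False, q=False, r=False: the formula evaluates to True.
A satisfying assignment exists.

Satisfiable.


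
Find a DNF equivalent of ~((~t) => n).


Step 1: Rewrite implication then negate: ¬(¬(¬t) ∨ n) = (¬t) ∧ ¬n.

(~t) & (~n)


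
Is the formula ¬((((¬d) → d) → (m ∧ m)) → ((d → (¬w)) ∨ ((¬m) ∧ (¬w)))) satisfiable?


Search for a satisfying assignment over {d, m, w}.
Try d=T, m=T, w=T: the formula evaluates to T.
A satisfying assignment exists.

Satisfiable.


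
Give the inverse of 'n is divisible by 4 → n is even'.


The inverse of (P → Q) is (¬P → ¬Q). It is equivalent to the converse, not to the original.
Here P = 'n is divisible by 4' and Q = 'n is even'.

If not (n is divisible by 4), then not (n is even).


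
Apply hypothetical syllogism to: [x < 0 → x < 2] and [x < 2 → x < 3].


Hypothetical syllogism: from (P → Q) and (Q → R), infer (P → R).
Chain the two implications through the shared middle term 'x < 2'.

x < 0 → x < 3


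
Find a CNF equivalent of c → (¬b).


Step 1: Rewrite c → (¬b) as ¬c ∨ (¬b).

(¬c) ∨ (¬b)


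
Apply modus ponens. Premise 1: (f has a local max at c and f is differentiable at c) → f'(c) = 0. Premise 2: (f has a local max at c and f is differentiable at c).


Modus ponens: from (P → Q) and P, infer Q.
P = '(f has a local max at c and f is differentiable at c)' is asserted, and P → Q holds, so Q follows.

f'(c) = 0.


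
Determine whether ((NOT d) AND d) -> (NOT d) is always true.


Build the truth table over {d}:
d | φ
-----
F | T
T | T
Every row evaluates to true.

Yes, it is a tautology.


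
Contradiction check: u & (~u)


Truth table over {u}:
u | φ
-----
False | False
True | False
Every row is false.

Yes, it is a contradiction.


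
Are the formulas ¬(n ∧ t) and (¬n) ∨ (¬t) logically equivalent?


Compare truth tables:
n | t | φ | ψ
-------------
F | F | T | T
T | F | T | T
F | T | T | T
T | T | F | F
The columns φ and ψ agree on every row.

Yes, they are logically equivalent.


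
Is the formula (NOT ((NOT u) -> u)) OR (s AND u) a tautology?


Build the truth table over {s, u}:
s | u | φ
---------
F | F | T
T | F | T
F | T | F
T | T | T
Counterexample at row 3: with s=F, u=T, the formula is F.

No, it is not a tautology.


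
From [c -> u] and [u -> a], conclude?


Hypothetical syllogism: from (P → Q) and (Q → R), infer (P → R).
Chain the two implications through the shared middle term 'u'.

c -> a


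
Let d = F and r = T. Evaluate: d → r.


Implication is false only when antecedent is true and consequent is false.
Substitute: d=F, r=T.
F → T evaluates to T.

T


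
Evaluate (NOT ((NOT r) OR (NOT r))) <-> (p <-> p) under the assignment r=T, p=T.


Substitute r=T, p=T:
NOT r = F
NOT r = F
(NOT r) OR (NOT r) = F OR F = F
NOT ((NOT r) OR (NOT r)) = T
p <-> p = T <-> T = T
(NOT ((NOT r) OR (NOT r))) <-> (p <-> p) = T <-> T = T

T


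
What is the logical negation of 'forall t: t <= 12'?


¬(forall x: φ) = exists x: ¬φ, and ¬(exists x: φ) = forall x: ¬φ.
Apply to the universal statement.

exists t: ~(t <= 12)


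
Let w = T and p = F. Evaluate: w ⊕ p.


Exclusive or is true when exactly one operand is true.
Substitute: w=T, p=F.
T ⊕ F evaluates to T.

T


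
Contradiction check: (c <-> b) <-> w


Truth table over {b, c, w}:
b | c | w | φ
-------------
F | F | F | F
T | F | F | T
F | T | F | T
T | T | F | F
F | F | T | T
T | F | T | F
F | T | T | F
T | T | T | T
Satisfying assignment at row 2: b=T, c=F, w=F gives T.

No, it is not a contradiction.


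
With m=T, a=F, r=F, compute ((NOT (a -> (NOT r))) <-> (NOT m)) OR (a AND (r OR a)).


Substitute m=T, a=F, r=F:
NOT r = T
a -> (NOT r) = F -> T = T
NOT (a -> (NOT r)) = F
NOT m = F
(NOT (a -> (NOT r))) <-> (NOT m) = F <-> F = T
r OR a = F OR F = F
a AND (r OR a) = F AND F = F
((NOT (a -> (NOT r))) <-> (NOT m)) OR (a AND (r OR a)) = T OR F = T

T


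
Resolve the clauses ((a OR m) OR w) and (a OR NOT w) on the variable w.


The clauses contain complementary literals w and NOTw.
Resolution eliminates this pair and disjoins the remaining literals (merging duplicates).

(a OR m)


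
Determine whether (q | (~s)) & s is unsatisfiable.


Truth table over {q, s}:
q | s | φ
---------
False | False | False
True | False | False
False | True | False
True | True | True
Satisfying assignment at row 4: q=True, s=True gives True.

No, it is not a contradiction.


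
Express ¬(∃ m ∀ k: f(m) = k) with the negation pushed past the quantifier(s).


Negation flips each quantifier (∀↔∃) and negates the inner predicate.
¬(∃ m ∀ k: φ) = ∀ m ∃ k: ¬φ.

∀ m ∃ k: ¬(f(m) = k)


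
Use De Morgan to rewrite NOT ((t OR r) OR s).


De Morgan: the negation of a disjunction is the conjunction of the negations.
Distribute NOT across OR, flipping it to AND, and negate each literal.

((NOT t) AND (NOT r)) AND (NOT s)


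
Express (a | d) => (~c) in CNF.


Step 1: Rewrite as ¬(a ∨ d) ∨ (¬c) = (¬a ∧ ¬d) ∨ (¬c).
Step 2: Distribute ∨ over ∧.

((~a) | (~c)) & ((~d) | (~c))


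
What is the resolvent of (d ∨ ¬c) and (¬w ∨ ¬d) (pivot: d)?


The clauses contain complementary literals d and ¬d.
Resolution eliminates this pair and disjoins the remaining literals (merging duplicates).

(¬c ∨ ¬w)


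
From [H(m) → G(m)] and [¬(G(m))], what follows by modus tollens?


Modus tollens: from (P → Q) and ¬Q, infer ¬P.
Q = 'G(m)' is denied; since P → Q, P must also fail.

Not (H(m)).


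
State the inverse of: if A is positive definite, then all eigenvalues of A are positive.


The inverse of (P → Q) is (¬P → ¬Q). It is equivalent to the converse, not to the original.
Here P = 'A is positive definite' and Q = 'all eigenvalues of A are positive'.

If not (A is positive definite), then not (all eigenvalues of A are positive).


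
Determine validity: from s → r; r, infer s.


This is affirming the consequent (fallacy). There exist truth assignments where the premises are all true but the conclusion is false.

Invalid.


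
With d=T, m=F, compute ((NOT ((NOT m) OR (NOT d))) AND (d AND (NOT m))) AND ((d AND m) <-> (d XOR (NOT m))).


Substitute d=T, m=F:
… (earlier sub-steps elided)
(NOT m) OR (NOT d) = T OR F = T
NOT ((NOT m) OR (NOT d)) = F
NOT m = T
d AND (NOT m) = T AND T = T
(NOT ((NOT m) OR (NOT d))) AND (d AND (NOT m)) = F AND T = F
d AND m = T AND F = F
NOT m = T
d XOR (NOT m) = T XOR T = F
(d AND m) <-> (d XOR (NOT m)) = F <-> F = T
((NOT ((NOT m) OR (NOT d))) AND (d AND (NOT m))) AND ((d AND m) <-> (d XOR (NOT m))) = F AND T = F

F


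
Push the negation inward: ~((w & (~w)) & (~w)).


De Morgan: the negation of a conjunction is the disjunction of the negations.
Distribute ~ across &, flipping it to |, and negate each literal.

((~w) | w) | w


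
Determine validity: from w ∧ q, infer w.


This matches the form of conjunction elimination: the conclusion follows in every model of the premises.

Valid.


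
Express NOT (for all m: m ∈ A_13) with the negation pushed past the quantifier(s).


¬(for all x: φ) = there exists x: ¬φ, and ¬(there exists x: φ) = for all x: ¬φ.
Apply to the universal statement.

there exists m: NOT(m ∈ A_13)


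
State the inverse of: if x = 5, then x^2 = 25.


The inverse of (P → Q) is (¬P → ¬Q). It is equivalent to the converse, not to the original.
Here P = 'x = 5' and Q = 'x^2 = 25'.

If not (x = 5), then not (x^2 = 25).


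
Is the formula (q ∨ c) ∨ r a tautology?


Build the truth table over {c, q, r}:
c | q | r | φ
-------------
F | F | F | F
T | F | F | T
F | T | F | T
T | T | F | T
F | F | T | T
T | F | T | T
F | T | T | T
T | T | T | T
Counterexample at row 1: with c=F, q=F, r=F, the formula is F.

No, it is not a tautology.


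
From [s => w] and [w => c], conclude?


Hypothetical syllogism: from (P → Q) and (Q → R), infer (P → R).
Chain the two implications through the shared middle term 'w'.

s => c


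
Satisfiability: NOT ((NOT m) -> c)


Search for a satisfying assignment over {c, m}.
Try c=F, m=F: the formula evaluates to T.
A satisfying assignment exists.

Satisfiable.


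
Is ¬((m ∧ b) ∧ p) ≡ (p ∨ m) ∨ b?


Compare truth tables:
b | m | p | φ | ψ
-----------------
F | F | F | T | F
T | F | F | T | T
F | T | F | T | T
T | T | F | T | T
F | F | T | T | T
T | F | T | T | T
F | T | T | T | T
T | T | T | F | T
They differ at row 1 (b=F, m=F, p=F): φ=T but ψ=F.

No, they are not logically equivalent.


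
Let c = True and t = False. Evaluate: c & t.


Conjunction is true only when both operands are true.
Substitute: c=True, t=False.
True & False evaluates to False.

False


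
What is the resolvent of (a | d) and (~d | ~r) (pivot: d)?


The clauses contain complementary literals d and ~d.
Resolution eliminates this pair and disjoins the remaining literals (merging duplicates).

(a | ~r)


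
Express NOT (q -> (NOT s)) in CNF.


Step 1: Rewrite q → (¬s) as ¬q ∨ (¬s).
Step 2: Negate: ¬(¬q ∨ (¬s)) = q ∧ ¬(¬s) (De Morgan + double negation).
Step 3: Eliminate any double negations (¬¬X = X).

q AND s


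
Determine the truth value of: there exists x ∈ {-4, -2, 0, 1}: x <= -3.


Evaluate the predicate on each element: -4:T, -2:F, 0:F, 1:F.
Witness x = -4 satisfies the predicate.

T


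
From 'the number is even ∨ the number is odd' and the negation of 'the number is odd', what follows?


Disjunctive syllogism: from (P ∨ Q) and ¬P, infer Q.
One disjunct, 'the number is odd', is ruled out; the other must hold.

the number is even


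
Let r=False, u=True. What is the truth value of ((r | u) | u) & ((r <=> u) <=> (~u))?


Substitute r=False, u=True:
r | u = False | True = True
(r | u) | u = True | True = True
r <=> u = False <=> True = False
~u = False
(r <=> u) <=> (~u) = False <=> False = True
((r | u) | u) & ((r <=> u) <=> (~u)) = True & True = True

True


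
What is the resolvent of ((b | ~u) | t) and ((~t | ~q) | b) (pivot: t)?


The clauses contain complementary literals t and ~t.
Resolution eliminates this pair and disjoins the remaining literals (merging duplicates).

((~u | b) | ~q)


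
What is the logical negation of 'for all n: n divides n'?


¬(for all x: φ) = there exists x: ¬φ, and ¬(there exists x: φ) = for all x: ¬φ.
Apply to the universal statement.

there exists n: NOT(n divides n)
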